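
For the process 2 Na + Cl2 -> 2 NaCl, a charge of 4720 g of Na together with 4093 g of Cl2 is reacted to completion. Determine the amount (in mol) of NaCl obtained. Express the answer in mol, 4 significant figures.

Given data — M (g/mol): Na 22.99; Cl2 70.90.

115.5 mol

n(Na) = 4720 / 22.99 = 205.3 mol
n(Cl2) = 4093 / 70.90 = 57.73 mol
n/ν for Na = 205.3/2 = 102.7
n/ν for Cl2 = 57.73/1 = 57.73
Smallest n/ν is Cl2 → limiting reagent.
n(NaCl) = (2/1) × 57.73 = 115.5 mol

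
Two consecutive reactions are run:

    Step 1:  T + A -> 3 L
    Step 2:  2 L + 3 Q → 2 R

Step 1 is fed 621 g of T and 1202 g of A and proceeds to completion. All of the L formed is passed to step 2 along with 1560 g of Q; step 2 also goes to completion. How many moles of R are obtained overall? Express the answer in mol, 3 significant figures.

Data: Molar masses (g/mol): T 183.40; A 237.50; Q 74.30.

10.2 mol

Step 1:
n(T) = 621.0 / 183.40 = 3.386 mol
n(A) = 1202 / 237.50 = 5.061 mol
n/ν for T = 3.386/1 = 3.386
n/ν for A = 5.061/1 = 5.061
Smallest n/ν is T → limiting reagent.
n(L) produced = (3/1) × 3.386 = 10.16 mol
Step 2:
n(L) available = 10.16 mol
n(Q) = 1560 / 74.30 = 21.00 mol
n/ν for L = 10.16/2 = 5.080
n/ν for Q = 21.00/3 = 7.000
Smallest n/ν is L → limiting reagent.
n(R) = (2/2) × 10.16 = 10.16 mol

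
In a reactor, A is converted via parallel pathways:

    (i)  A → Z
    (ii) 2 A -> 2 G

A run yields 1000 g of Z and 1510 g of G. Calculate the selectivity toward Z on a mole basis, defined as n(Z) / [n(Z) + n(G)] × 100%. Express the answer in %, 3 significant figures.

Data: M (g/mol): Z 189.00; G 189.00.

39.8 %

n(Z) = 1000 / 189.00 = 5.291 mol
n(G) = 1510 / 189.00 = 7.989 mol
selectivity = 5.291/(5.291+7.989) × 100 = 39.84 %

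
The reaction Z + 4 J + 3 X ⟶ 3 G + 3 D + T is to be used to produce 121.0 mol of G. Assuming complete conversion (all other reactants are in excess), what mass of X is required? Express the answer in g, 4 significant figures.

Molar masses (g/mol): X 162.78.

n(G) = 121.0 mol
n(X) = (3/3) × 121.0 = 121.0 mol
mass = 121.0 × 162.78 = 19700 g

19700 g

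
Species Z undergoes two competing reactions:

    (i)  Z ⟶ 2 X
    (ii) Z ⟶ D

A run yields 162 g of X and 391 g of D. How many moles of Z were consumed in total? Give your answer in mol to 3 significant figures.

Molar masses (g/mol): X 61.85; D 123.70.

n(X) = 162 / 61.85 = 2.619 mol
n(D) = 391 / 123.70 = 3.161 mol
n(Z) via (i) = (1/2)×2.619 = 1.310 mol
n(Z) via (ii) = (1/1)×3.161 = 3.161 mol
total n(Z) = 1.310 + 3.161 = 4.471 mol

4.47 mol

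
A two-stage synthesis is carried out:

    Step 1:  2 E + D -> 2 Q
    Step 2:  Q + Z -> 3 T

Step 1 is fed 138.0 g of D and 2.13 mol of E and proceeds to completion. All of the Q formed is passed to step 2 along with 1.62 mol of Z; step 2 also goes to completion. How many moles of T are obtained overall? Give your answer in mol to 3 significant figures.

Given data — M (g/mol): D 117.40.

Step 1:
n(D) = 138.0 / 117.40 = 1.175 mol
n(E) = 2.130 mol
n/ν → D: 1.175, E: 1.065; E is limiting.
n(Q) produced = (2/2) × 2.130 = 2.130 mol
Step 2:
n(Q) available = 2.130 mol
n(Z) = 1.620 mol
n/ν → Q: 2.130, Z: 1.620; Z is limiting.
n(T) = (3/1) × 1.620 = 4.860 mol

4.86 mol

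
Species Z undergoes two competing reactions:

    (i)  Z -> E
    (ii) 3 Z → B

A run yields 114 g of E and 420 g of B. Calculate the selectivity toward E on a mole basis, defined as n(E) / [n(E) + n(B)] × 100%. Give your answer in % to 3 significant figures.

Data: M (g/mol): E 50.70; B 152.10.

44.9 %

n(E) = 114 / 50.70 = 2.249 mol
n(B) = 420 / 152.10 = 2.761 mol
selectivity = 2.249/(2.249+2.761) × 100 = 44.89 %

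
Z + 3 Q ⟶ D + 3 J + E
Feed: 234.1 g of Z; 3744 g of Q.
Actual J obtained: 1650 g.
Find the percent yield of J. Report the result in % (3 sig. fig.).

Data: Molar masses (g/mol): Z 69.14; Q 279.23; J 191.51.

n(Z) = 234.1 / 69.14 = 3.386 mol
n(Q) = 3744 / 279.23 = 13.41 mol
n/ν → Z: 3.386, Q: 4.470; Z is limiting.
theoretical n(J) = (3/1) × 3.386 = 10.16 mol → 1946 g
% yield = 1650 / 1946 × 100 = 84.79 %

84.8 %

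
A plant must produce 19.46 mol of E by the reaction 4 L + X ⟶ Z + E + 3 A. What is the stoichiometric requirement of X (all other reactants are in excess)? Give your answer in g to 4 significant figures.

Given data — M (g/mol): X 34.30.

667.5 g

n(E) = 19.46 mol
n(X) = (1/1) × 19.46 = 19.46 mol
mass = 19.46 × 34.30 = 667.5 g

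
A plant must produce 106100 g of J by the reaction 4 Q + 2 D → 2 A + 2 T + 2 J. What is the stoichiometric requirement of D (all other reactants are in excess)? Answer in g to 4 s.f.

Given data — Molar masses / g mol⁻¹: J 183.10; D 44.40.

25730 g

n(J) = 106100 / 183.10 = 579.5 mol
n(D) = (2/2) × 579.5 = 579.5 mol
mass = 579.5 × 44.40 = 25730 g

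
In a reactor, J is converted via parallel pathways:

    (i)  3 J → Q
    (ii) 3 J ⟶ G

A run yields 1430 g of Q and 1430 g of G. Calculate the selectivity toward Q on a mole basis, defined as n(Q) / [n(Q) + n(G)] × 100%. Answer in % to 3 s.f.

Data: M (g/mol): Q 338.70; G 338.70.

n(Q) = 1430 / 338.70 = 4.222 mol
n(G) = 1430 / 338.70 = 4.222 mol
selectivity = 4.222/(4.222+4.222) × 100 = 50.00 %

50.0 %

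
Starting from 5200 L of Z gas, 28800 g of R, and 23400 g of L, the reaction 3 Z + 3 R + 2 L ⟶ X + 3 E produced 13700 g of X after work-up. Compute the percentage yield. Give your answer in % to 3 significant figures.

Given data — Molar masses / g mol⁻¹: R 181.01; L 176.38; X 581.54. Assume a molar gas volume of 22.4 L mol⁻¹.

n(Z) = 5200 / 22.4 = 232.1 mol
n(R) = 28800 / 181.01 = 159.1 mol
n(L) = 23400 / 176.38 = 132.7 mol
n/ν → Z: 77.37, R: 53.03, L: 66.35; R is limiting.
theoretical n(X) = (1/3) × 159.1 = 53.03 mol → 30840 g
% yield = 13700 / 30840 × 100 = 44.42 %

44.4 %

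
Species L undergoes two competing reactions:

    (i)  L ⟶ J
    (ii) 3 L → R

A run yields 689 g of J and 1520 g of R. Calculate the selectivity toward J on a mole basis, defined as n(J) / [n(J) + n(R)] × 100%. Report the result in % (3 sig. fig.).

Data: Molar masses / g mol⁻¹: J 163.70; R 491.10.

n(J) = 689 / 163.70 = 4.209 mol
n(R) = 1520 / 491.10 = 3.095 mol
selectivity = 4.209/(4.209+3.095) × 100 = 57.63 %

57.6 %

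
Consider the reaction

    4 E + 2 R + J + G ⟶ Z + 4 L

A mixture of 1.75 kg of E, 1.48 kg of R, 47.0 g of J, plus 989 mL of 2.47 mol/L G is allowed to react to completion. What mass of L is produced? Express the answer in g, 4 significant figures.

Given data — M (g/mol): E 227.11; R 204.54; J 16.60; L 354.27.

2730 g

n(E) = 1.750×1000 / 227.11 = 7.706 mol
n(R) = 1.480×1000 / 204.54 = 7.236 mol
n(J) = 47.00 / 16.60 = 2.831 mol
n(G) = 2.47 × 989.0/1000 = 2.443 mol
n/ν → E: 1.927, R: 3.618, J: 2.831, G: 2.443; E is limiting.
n(L) = (4/4) × 7.706 = 7.706 mol
mass = 7.706 × 354.27 = 2730 g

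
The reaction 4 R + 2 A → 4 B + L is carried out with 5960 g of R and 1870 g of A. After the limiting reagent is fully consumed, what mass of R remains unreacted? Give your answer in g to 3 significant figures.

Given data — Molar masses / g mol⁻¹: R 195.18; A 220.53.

2650 g

n(R) = 5960 / 195.18 = 30.54 mol
n(A) = 1870 / 220.53 = 8.480 mol
n/ν for R = 30.54/4 = 7.635
n/ν for A = 8.480/2 = 4.240
Smallest n/ν is A → limiting reagent.
R consumed = (4/2) × 8.480 = 16.96 mol
R remaining = 30.54 − 16.96 = 13.58 mol
mass = 13.58 × 195.18 = 2651 g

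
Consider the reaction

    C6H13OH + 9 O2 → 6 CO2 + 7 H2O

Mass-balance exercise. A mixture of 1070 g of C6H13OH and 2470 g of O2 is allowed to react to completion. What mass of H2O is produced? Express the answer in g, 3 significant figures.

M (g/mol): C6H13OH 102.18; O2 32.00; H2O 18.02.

1080 g

n(C6H13OH) = 1070 / 102.18 = 10.47 mol
n(O2) = 2470 / 32.00 = 77.19 mol
n/ν for C6H13OH = 10.47/1 = 10.47
n/ν for O2 = 77.19/9 = 8.577
Smallest n/ν is O2 → limiting reagent.
n(H2O) = (7/9) × 77.19 = 60.04 mol
mass = 60.04 × 18.02 = 1082 g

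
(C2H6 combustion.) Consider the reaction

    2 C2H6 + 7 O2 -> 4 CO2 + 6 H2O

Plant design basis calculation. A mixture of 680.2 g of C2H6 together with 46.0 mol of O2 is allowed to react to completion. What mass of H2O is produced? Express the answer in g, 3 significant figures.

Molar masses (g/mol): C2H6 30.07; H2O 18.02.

711 g

n(C2H6) = 680.2 / 30.07 = 22.62 mol
n(O2) = 46.00 mol
n/ν → C2H6: 11.31, O2: 6.571; O2 is limiting.
n(H2O) = (6/7) × 46.00 = 39.43 mol
mass = 39.43 × 18.02 = 710.5 g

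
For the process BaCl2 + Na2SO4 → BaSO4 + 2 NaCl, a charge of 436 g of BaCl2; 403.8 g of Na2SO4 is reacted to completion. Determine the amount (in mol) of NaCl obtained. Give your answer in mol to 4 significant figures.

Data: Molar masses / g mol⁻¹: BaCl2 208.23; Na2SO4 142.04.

4.188 mol

n(BaCl2) = 436.0 / 208.23 = 2.094 mol
n(Na2SO4) = 403.8 / 142.04 = 2.843 mol
n/ν for BaCl2 = 2.094/1 = 2.094
n/ν for Na2SO4 = 2.843/1 = 2.843
Smallest n/ν is BaCl2 → limiting reagent.
n(NaCl) = (2/1) × 2.094 = 4.188 mol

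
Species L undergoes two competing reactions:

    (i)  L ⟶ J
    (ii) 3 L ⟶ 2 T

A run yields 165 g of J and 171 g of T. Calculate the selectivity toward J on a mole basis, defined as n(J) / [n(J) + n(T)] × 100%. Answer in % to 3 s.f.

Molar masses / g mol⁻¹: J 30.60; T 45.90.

59.1 %

n(J) = 165 / 30.60 = 5.392 mol
n(T) = 171 / 45.90 = 3.725 mol
selectivity = 5.392/(5.392+3.725) × 100 = 59.14 %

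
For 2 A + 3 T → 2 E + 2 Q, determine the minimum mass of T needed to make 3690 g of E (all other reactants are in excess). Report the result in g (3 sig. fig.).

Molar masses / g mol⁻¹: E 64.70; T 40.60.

n(E) = 3690 / 64.70 = 57.03 mol
n(T) = (3/2) × 57.03 = 85.55 mol
mass = 85.55 × 40.60 = 3473 g

3470 g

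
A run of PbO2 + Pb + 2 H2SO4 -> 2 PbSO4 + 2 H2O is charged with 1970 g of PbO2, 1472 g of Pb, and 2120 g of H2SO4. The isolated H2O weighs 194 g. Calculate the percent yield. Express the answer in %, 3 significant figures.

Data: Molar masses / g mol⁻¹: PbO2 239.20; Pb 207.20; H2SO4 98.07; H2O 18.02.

75.8 %

n(PbO2) = 1970 / 239.20 = 8.236 mol
n(Pb) = 1472 / 207.20 = 7.104 mol
n(H2SO4) = 2120 / 98.07 = 21.62 mol
n/ν for PbO2 = 8.236/1 = 8.236
n/ν for Pb = 7.104/1 = 7.104
n/ν for H2SO4 = 21.62/2 = 10.81
Smallest n/ν is Pb → limiting reagent.
theoretical n(H2O) = (2/1) × 7.104 = 14.21 mol → 256.1 g
% yield = 194 / 256.1 × 100 = 75.75 %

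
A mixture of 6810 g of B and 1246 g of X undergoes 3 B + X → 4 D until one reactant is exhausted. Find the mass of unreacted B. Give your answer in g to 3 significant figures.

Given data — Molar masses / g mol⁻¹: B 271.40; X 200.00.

n(B) = 6810 / 271.40 = 25.09 mol
n(X) = 1246 / 200.00 = 6.230 mol
n/ν → B: 8.363, X: 6.230; X is limiting.
B consumed = (3/1) × 6.230 = 18.69 mol
B remaining = 25.09 − 18.69 = 6.400 mol
mass = 6.400 × 271.40 = 1737 g

1740 g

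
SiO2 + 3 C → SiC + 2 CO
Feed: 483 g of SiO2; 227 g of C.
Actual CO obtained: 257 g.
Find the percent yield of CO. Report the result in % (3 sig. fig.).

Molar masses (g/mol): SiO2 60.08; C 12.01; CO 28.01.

72.8 %

n(SiO2) = 483.0 / 60.08 = 8.039 mol
n(C) = 227.0 / 12.01 = 18.90 mol
n/ν for SiO2 = 8.039/1 = 8.039
n/ν for C = 18.90/3 = 6.300
Smallest n/ν is C → limiting reagent.
theoretical n(CO) = (2/3) × 18.90 = 12.60 mol → 352.9 g
% yield = 257 / 352.9 × 100 = 72.83 %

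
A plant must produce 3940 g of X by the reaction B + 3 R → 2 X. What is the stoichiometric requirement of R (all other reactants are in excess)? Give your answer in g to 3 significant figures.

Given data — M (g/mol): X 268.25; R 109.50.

2410 g

n(X) = 3940 / 268.25 = 14.69 mol
n(R) = (3/2) × 14.69 = 22.04 mol
mass = 22.04 × 109.50 = 2413 g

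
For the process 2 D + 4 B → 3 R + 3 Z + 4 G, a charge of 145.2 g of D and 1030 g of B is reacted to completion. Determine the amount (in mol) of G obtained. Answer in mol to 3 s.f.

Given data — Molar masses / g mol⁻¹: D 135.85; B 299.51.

n(D) = 145.2 / 135.85 = 1.069 mol
n(B) = 1030 / 299.51 = 3.439 mol
n/ν for D = 1.069/2 = 0.5345
n/ν for B = 3.439/4 = 0.8598
Smallest n/ν is D → limiting reagent.
n(G) = (4/2) × 1.069 = 2.138 mol

2.14 mol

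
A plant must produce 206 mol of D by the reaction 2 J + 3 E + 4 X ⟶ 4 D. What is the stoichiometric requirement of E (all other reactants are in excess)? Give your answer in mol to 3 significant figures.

155 mol

n(D) = 206.0 mol
n(E) = (3/4) × 206.0 = 154.5 mol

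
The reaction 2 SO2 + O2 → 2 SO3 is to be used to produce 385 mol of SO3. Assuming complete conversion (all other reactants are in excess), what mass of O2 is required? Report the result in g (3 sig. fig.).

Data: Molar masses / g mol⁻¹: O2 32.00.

n(SO3) = 385.0 mol
n(O2) = (1/2) × 385.0 = 192.5 mol
mass = 192.5 × 32.00 = 6160 g

6160 g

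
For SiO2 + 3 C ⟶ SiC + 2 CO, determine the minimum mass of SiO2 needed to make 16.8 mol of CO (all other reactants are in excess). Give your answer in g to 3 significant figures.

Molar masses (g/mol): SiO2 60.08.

505 g

n(CO) = 16.80 mol
n(SiO2) = (1/2) × 16.80 = 8.400 mol
mass = 8.400 × 60.08 = 504.7 g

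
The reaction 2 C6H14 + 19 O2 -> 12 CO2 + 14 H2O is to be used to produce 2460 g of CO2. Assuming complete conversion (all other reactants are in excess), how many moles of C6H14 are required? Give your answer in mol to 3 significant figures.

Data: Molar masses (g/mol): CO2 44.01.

n(CO2) = 2460 / 44.01 = 55.90 mol
n(C6H14) = (2/12) × 55.90 = 9.317 mol

9.32 mol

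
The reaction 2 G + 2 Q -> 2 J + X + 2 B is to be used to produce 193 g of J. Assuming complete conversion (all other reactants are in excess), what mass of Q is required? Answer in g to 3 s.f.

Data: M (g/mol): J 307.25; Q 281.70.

177 g

n(J) = 193 / 307.25 = 0.6282 mol
n(Q) = (2/2) × 0.6282 = 0.6282 mol
mass = 0.6282 × 281.70 = 177.0 g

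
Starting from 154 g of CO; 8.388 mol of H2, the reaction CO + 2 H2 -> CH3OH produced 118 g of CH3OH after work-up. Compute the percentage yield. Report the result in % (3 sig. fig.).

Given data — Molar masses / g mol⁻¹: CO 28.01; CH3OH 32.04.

n(CO) = 154.0 / 28.01 = 5.498 mol
n(H2) = 8.388 mol
n/ν → CO: 5.498, H2: 4.194; H2 is limiting.
theoretical n(CH3OH) = (1/2) × 8.388 = 4.194 mol → 134.4 g
% yield = 118 / 134.4 × 100 = 87.80 %

87.8 %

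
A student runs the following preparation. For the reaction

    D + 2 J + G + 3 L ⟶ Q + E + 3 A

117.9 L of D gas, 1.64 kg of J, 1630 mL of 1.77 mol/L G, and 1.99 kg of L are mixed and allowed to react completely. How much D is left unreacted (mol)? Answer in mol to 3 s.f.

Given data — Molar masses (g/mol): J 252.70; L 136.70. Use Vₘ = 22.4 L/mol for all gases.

n(D) = 117.9 / 22.4 = 5.263 mol
n(J) = 1.640×1000 / 252.70 = 6.490 mol
n(G) = 1.77 × 1630/1000 = 2.885 mol
n(L) = 1.990×1000 / 136.70 = 14.56 mol
n/ν → D: 5.263, J: 3.245, G: 2.885, L: 4.853; G is limiting.
D consumed = (1/1) × 2.885 = 2.885 mol
D remaining = 5.263 − 2.885 = 2.378 mol

2.38 mol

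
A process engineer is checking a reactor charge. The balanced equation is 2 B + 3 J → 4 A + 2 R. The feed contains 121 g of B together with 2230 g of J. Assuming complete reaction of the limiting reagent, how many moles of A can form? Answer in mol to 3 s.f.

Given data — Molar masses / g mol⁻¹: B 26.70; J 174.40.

9.06 mol

n(B) = 121.0 / 26.70 = 4.532 mol
n(J) = 2230 / 174.40 = 12.79 mol
n/ν for B = 4.532/2 = 2.266
n/ν for J = 12.79/3 = 4.263
Smallest n/ν is B → limiting reagent.
n(A) = (4/2) × 4.532 = 9.064 mol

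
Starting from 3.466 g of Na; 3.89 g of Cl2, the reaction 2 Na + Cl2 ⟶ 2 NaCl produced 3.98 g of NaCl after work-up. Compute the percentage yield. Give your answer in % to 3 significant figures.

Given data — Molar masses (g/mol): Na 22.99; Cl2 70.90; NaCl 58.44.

62.1 %

n(Na) = 3.466 / 22.99 = 0.1508 mol
n(Cl2) = 3.890 / 70.90 = 0.05487 mol
n/ν → Na: 0.07540, Cl2: 0.05487; Cl2 is limiting.
theoretical n(NaCl) = (2/1) × 0.05487 = 0.1097 mol → 6.411 g
% yield = 3.98 / 6.411 × 100 = 62.08 %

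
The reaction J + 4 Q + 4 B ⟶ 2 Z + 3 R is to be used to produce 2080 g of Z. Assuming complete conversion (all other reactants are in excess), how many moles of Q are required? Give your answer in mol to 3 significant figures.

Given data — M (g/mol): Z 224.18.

n(Z) = 2080 / 224.18 = 9.278 mol
n(Q) = (4/2) × 9.278 = 18.56 mol

18.6 mol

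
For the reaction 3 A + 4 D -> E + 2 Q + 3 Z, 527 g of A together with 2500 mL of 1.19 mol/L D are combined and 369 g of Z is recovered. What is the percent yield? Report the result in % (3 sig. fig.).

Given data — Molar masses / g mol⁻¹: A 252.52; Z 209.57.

84.4 %

n(A) = 527.0 / 252.52 = 2.087 mol
n(D) = 1.19 × 2500/1000 = 2.975 mol
n/ν → A: 0.6957, D: 0.7438; A is limiting.
theoretical n(Z) = (3/3) × 2.087 = 2.087 mol → 437.4 g
% yield = 369 / 437.4 × 100 = 84.36 %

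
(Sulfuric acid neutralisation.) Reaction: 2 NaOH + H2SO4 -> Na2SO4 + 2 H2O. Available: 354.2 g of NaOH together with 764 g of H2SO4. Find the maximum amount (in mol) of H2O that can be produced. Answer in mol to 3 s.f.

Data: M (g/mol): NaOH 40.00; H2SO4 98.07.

n(NaOH) = 354.2 / 40.00 = 8.855 mol
n(H2SO4) = 764.0 / 98.07 = 7.790 mol
n/ν → NaOH: 4.428, H2SO4: 7.790; NaOH is limiting.
n(H2O) = (2/2) × 8.855 = 8.855 mol

8.86 mol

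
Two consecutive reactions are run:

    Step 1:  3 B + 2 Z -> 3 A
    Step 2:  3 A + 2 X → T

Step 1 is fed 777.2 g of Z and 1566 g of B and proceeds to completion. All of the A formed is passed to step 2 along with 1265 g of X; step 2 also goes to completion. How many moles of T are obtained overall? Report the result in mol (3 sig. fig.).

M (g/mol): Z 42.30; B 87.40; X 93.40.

5.97 mol

Step 1:
n(Z) = 777.2 / 42.30 = 18.37 mol
n(B) = 1566 / 87.40 = 17.92 mol
n/ν for Z = 18.37/2 = 9.185
n/ν for B = 17.92/3 = 5.973
Smallest n/ν is B → limiting reagent.
n(A) produced = (3/3) × 17.92 = 17.92 mol
Step 2:
n(A) available = 17.92 mol
n(X) = 1265 / 93.40 = 13.54 mol
n/ν for A = 17.92/3 = 5.973
n/ν for X = 13.54/2 = 6.770
Smallest n/ν is A → limiting reagent.
n(T) = (1/3) × 17.92 = 5.973 mol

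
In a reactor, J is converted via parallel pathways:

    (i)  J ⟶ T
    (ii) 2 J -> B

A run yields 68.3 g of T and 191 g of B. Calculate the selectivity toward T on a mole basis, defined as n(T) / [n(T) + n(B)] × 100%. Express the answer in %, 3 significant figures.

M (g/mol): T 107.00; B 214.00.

41.7 %

n(T) = 68.3 / 107.00 = 0.6383 mol
n(B) = 191 / 214.00 = 0.8925 mol
selectivity = 0.6383/(0.6383+0.8925) × 100 = 41.70 %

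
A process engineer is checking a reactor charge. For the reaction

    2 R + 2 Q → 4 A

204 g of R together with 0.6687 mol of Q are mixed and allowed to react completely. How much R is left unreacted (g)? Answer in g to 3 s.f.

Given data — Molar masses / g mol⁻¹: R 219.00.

n(R) = 204.0 / 219.00 = 0.9315 mol
n(Q) = 0.6687 mol
n/ν → R: 0.4658, Q: 0.3344; Q is limiting.
R consumed = (2/2) × 0.6687 = 0.6687 mol
R remaining = 0.9315 − 0.6687 = 0.2628 mol
mass = 0.2628 × 219.00 = 57.55 g

57.6 g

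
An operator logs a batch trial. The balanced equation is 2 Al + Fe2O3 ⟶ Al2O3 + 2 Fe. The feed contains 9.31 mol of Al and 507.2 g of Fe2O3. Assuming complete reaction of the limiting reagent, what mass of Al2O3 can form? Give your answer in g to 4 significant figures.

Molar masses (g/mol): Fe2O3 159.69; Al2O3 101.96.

323.8 g

n(Al) = 9.310 mol
n(Fe2O3) = 507.2 / 159.69 = 3.176 mol
n/ν for Al = 9.310/2 = 4.655
n/ν for Fe2O3 = 3.176/1 = 3.176
Smallest n/ν is Fe2O3 → limiting reagent.
n(Al2O3) = (1/1) × 3.176 = 3.176 mol
mass = 3.176 × 101.96 = 323.8 g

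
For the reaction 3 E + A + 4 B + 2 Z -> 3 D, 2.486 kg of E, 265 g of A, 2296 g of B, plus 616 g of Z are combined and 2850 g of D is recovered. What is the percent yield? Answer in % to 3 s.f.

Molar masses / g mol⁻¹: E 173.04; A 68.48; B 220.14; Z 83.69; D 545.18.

66.8 %

n(E) = 2.486×1000 / 173.04 = 14.37 mol
n(A) = 265.0 / 68.48 = 3.870 mol
n(B) = 2296 / 220.14 = 10.43 mol
n(Z) = 616.0 / 83.69 = 7.360 mol
n/ν for E = 14.37/3 = 4.790
n/ν for A = 3.870/1 = 3.870
n/ν for B = 10.43/4 = 2.608
n/ν for Z = 7.360/2 = 3.680
Smallest n/ν is B → limiting reagent.
theoretical n(D) = (3/4) × 10.43 = 7.823 mol → 4265 g
% yield = 2850 / 4265 × 100 = 66.82 %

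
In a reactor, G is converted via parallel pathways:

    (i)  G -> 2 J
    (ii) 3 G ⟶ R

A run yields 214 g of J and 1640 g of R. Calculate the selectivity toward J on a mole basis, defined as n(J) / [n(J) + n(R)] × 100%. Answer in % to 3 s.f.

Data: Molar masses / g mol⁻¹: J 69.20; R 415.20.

n(J) = 214 / 69.20 = 3.092 mol
n(R) = 1640 / 415.20 = 3.950 mol
selectivity = 3.092/(3.092+3.950) × 100 = 43.91 %

43.9 %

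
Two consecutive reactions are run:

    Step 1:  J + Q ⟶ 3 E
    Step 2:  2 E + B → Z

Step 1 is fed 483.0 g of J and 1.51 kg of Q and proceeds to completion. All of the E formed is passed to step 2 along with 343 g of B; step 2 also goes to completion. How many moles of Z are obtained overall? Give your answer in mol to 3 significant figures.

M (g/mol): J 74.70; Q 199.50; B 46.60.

7.36 mol

Step 1:
n(J) = 483.0 / 74.70 = 6.466 mol
n(Q) = 1.510×1000 / 199.50 = 7.569 mol
n/ν for J = 6.466/1 = 6.466
n/ν for Q = 7.569/1 = 7.569
Smallest n/ν is J → limiting reagent.
n(E) produced = (3/1) × 6.466 = 19.40 mol
Step 2:
n(E) available = 19.40 mol
n(B) = 343.0 / 46.60 = 7.361 mol
n/ν for E = 19.40/2 = 9.700
n/ν for B = 7.361/1 = 7.361
Smallest n/ν is B → limiting reagent.
n(Z) = (1/1) × 7.361 = 7.361 mol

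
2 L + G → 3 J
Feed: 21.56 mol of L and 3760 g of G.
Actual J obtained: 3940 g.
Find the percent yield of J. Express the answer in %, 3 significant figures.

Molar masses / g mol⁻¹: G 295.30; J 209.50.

n(L) = 21.56 mol
n(G) = 3760 / 295.30 = 12.73 mol
n/ν for L = 21.56/2 = 10.78
n/ν for G = 12.73/1 = 12.73
Smallest n/ν is L → limiting reagent.
theoretical n(J) = (3/2) × 21.56 = 32.34 mol → 6775 g
% yield = 3940 / 6775 × 100 = 58.15 %

58.2 %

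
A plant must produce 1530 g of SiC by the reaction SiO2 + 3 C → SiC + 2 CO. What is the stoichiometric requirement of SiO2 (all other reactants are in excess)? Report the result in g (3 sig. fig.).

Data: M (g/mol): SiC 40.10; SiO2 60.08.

2290 g

n(SiC) = 1530 / 40.10 = 38.15 mol
n(SiO2) = (1/1) × 38.15 = 38.15 mol
mass = 38.15 × 60.08 = 2292 g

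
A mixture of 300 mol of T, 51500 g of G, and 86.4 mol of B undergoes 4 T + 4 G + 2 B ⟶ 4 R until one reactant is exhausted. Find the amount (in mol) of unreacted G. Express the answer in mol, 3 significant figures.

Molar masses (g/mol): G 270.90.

17.3 mol

n(T) = 300.0 mol
n(G) = 51500 / 270.90 = 190.1 mol
n(B) = 86.40 mol
n/ν for T = 300.0/4 = 75.00
n/ν for G = 190.1/4 = 47.53
n/ν for B = 86.40/2 = 43.20
Smallest n/ν is B → limiting reagent.
G consumed = (4/2) × 86.40 = 172.8 mol
G remaining = 190.1 − 172.8 = 17.30 mol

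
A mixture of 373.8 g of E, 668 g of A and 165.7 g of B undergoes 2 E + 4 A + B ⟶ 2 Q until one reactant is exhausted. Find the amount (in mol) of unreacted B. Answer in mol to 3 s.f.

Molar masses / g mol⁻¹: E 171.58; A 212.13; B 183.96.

n(E) = 373.8 / 171.58 = 2.179 mol
n(A) = 668.0 / 212.13 = 3.149 mol
n(B) = 165.7 / 183.96 = 0.9007 mol
n/ν for E = 2.179/2 = 1.090
n/ν for A = 3.149/4 = 0.7873
n/ν for B = 0.9007/1 = 0.9007
Smallest n/ν is A → limiting reagent.
B consumed = (1/4) × 3.149 = 0.7873 mol
B remaining = 0.9007 − 0.7873 = 0.1134 mol

0.113 mol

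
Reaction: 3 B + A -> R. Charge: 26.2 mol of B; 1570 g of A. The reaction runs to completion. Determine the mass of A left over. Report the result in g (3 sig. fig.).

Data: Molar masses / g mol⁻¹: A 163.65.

n(B) = 26.20 mol
n(A) = 1570 / 163.65 = 9.594 mol
n/ν for B = 26.20/3 = 8.733
n/ν for A = 9.594/1 = 9.594
Smallest n/ν is B → limiting reagent.
A consumed = (1/3) × 26.20 = 8.733 mol
A remaining = 9.594 − 8.733 = 0.8610 mol
mass = 0.8610 × 163.65 = 140.9 g

141 g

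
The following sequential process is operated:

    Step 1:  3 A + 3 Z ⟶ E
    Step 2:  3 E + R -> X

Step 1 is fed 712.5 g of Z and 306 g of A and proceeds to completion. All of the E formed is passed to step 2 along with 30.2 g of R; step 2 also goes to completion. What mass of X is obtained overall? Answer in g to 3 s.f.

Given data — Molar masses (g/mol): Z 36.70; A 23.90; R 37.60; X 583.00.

468 g

Step 1:
n(Z) = 712.5 / 36.70 = 19.41 mol
n(A) = 306.0 / 23.90 = 12.80 mol
n/ν for Z = 19.41/3 = 6.470
n/ν for A = 12.80/3 = 4.267
Smallest n/ν is A → limiting reagent.
n(E) produced = (1/3) × 12.80 = 4.267 mol
Step 2:
n(E) available = 4.267 mol
n(R) = 30.20 / 37.60 = 0.8032 mol
n/ν for E = 4.267/3 = 1.422
n/ν for R = 0.8032/1 = 0.8032
Smallest n/ν is R → limiting reagent.
n(X) = (1/1) × 0.8032 = 0.8032 mol
mass = 0.8032 × 583.00 = 468.3 g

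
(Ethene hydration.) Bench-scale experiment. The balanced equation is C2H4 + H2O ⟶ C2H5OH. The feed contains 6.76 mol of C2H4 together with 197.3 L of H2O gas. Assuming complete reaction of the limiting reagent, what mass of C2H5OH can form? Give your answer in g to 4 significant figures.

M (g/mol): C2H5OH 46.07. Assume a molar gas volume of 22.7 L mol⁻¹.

n(C2H4) = 6.760 mol
n(H2O) = 197.3 / 22.7 = 8.692 mol
n/ν for C2H4 = 6.760/1 = 6.760
n/ν for H2O = 8.692/1 = 8.692
Smallest n/ν is C2H4 → limiting reagent.
n(C2H5OH) = (1/1) × 6.760 = 6.760 mol
mass = 6.760 × 46.07 = 311.4 g

311.4 g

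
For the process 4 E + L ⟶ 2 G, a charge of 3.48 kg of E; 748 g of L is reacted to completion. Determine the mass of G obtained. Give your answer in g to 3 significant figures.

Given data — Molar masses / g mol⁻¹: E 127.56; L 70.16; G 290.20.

3960 g

n(E) = 3.480×1000 / 127.56 = 27.28 mol
n(L) = 748.0 / 70.16 = 10.66 mol
n/ν for E = 27.28/4 = 6.820
n/ν for L = 10.66/1 = 10.66
Smallest n/ν is E → limiting reagent.
n(G) = (2/4) × 27.28 = 13.64 mol
mass = 13.64 × 290.20 = 3958 g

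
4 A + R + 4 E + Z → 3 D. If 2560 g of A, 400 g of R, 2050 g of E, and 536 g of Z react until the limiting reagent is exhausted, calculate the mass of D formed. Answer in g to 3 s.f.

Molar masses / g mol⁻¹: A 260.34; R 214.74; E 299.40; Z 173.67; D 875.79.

n(A) = 2560 / 260.34 = 9.833 mol
n(R) = 400.0 / 214.74 = 1.863 mol
n(E) = 2050 / 299.40 = 6.847 mol
n(Z) = 536.0 / 173.67 = 3.086 mol
n/ν for A = 9.833/4 = 2.458
n/ν for R = 1.863/1 = 1.863
n/ν for E = 6.847/4 = 1.712
n/ν for Z = 3.086/1 = 3.086
Smallest n/ν is E → limiting reagent.
n(D) = (3/4) × 6.847 = 5.135 mol
mass = 5.135 × 875.79 = 4497 g

4500 g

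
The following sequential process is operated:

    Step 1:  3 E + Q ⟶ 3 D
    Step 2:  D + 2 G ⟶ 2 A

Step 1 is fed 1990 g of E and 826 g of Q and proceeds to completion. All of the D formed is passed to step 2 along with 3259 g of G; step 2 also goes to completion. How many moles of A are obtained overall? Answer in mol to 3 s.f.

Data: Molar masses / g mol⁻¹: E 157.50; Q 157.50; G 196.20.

16.6 mol

Step 1:
n(E) = 1990 / 157.50 = 12.63 mol
n(Q) = 826.0 / 157.50 = 5.244 mol
n/ν for E = 12.63/3 = 4.210
n/ν for Q = 5.244/1 = 5.244
Smallest n/ν is E → limiting reagent.
n(D) produced = (3/3) × 12.63 = 12.63 mol
Step 2:
n(D) available = 12.63 mol
n(G) = 3259 / 196.20 = 16.61 mol
n/ν for D = 12.63/1 = 12.63
n/ν for G = 16.61/2 = 8.305
Smallest n/ν is G → limiting reagent.
n(A) = (2/2) × 16.61 = 16.61 mol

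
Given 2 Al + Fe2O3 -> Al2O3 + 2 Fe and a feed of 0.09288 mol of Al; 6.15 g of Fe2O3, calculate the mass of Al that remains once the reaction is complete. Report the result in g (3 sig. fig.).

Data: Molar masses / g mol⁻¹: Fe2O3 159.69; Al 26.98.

0.428 g

n(Al) = 0.09288 mol
n(Fe2O3) = 6.150 / 159.69 = 0.03851 mol
n/ν for Al = 0.09288/2 = 0.04644
n/ν for Fe2O3 = 0.03851/1 = 0.03851
Smallest n/ν is Fe2O3 → limiting reagent.
Al consumed = (2/1) × 0.03851 = 0.07702 mol
Al remaining = 0.09288 − 0.07702 = 0.01586 mol
mass = 0.01586 × 26.98 = 0.4279 g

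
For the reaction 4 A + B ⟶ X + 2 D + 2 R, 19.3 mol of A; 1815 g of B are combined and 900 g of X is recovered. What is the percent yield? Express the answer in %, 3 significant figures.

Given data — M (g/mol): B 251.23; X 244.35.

76.3 %

n(A) = 19.30 mol
n(B) = 1815 / 251.23 = 7.224 mol
n/ν → A: 4.825, B: 7.224; A is limiting.
theoretical n(X) = (1/4) × 19.30 = 4.825 mol → 1179 g
% yield = 900 / 1179 × 100 = 76.34 %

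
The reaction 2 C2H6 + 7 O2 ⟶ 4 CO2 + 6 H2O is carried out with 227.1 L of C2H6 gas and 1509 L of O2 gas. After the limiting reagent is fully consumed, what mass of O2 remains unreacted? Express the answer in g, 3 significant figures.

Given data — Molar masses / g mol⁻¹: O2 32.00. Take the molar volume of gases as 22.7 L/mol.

n(C2H6) = 227.1 / 22.7 = 10.00 mol
n(O2) = 1509 / 22.7 = 66.48 mol
n/ν for C2H6 = 10.00/2 = 5.000
n/ν for O2 = 66.48/7 = 9.497
Smallest n/ν is C2H6 → limiting reagent.
O2 consumed = (7/2) × 10.00 = 35.00 mol
O2 remaining = 66.48 − 35.00 = 31.48 mol
mass = 31.48 × 32.00 = 1007 g

1010 g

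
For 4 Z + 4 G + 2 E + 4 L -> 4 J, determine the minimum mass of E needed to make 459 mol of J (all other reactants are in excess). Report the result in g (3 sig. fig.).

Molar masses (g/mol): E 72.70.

16700 g

n(J) = 459.0 mol
n(E) = (2/4) × 459.0 = 229.5 mol
mass = 229.5 × 72.70 = 16680 g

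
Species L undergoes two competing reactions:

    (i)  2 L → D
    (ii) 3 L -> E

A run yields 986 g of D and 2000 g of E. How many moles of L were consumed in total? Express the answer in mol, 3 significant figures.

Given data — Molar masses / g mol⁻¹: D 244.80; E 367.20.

24.4 mol

n(D) = 986 / 244.80 = 4.028 mol
n(E) = 2000 / 367.20 = 5.447 mol
n(L) via (i) = (2/1)×4.028 = 8.056 mol
n(L) via (ii) = (3/1)×5.447 = 16.34 mol
total n(L) = 8.056 + 16.34 = 24.40 mol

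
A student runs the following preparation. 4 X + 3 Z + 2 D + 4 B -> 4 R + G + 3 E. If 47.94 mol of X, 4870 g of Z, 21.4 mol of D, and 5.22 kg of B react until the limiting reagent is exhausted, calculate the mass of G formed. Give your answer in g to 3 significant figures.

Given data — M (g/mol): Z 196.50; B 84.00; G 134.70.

1110 g

n(X) = 47.94 mol
n(Z) = 4870 / 196.50 = 24.78 mol
n(D) = 21.40 mol
n(B) = 5.220×1000 / 84.00 = 62.14 mol
n/ν for X = 47.94/4 = 11.99
n/ν for Z = 24.78/3 = 8.260
n/ν for D = 21.40/2 = 10.70
n/ν for B = 62.14/4 = 15.54
Smallest n/ν is Z → limiting reagent.
n(G) = (1/3) × 24.78 = 8.260 mol
mass = 8.260 × 134.70 = 1113 g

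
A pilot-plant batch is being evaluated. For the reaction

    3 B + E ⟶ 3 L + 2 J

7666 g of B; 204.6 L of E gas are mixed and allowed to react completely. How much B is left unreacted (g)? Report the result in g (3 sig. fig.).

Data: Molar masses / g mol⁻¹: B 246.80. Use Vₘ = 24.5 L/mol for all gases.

n(B) = 7666 / 246.80 = 31.06 mol
n(E) = 204.6 / 24.5 = 8.351 mol
n/ν for B = 31.06/3 = 10.35
n/ν for E = 8.351/1 = 8.351
Smallest n/ν is E → limiting reagent.
B consumed = (3/1) × 8.351 = 25.05 mol
B remaining = 31.06 − 25.05 = 6.010 mol
mass = 6.010 × 246.80 = 1483 g

1480 g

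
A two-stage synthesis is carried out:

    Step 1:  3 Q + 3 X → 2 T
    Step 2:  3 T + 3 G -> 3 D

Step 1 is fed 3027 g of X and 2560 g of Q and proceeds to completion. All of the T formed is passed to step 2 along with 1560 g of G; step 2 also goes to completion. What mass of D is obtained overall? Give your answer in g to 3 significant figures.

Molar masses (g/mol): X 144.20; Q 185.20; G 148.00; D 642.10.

Step 1:
n(X) = 3027 / 144.20 = 20.99 mol
n(Q) = 2560 / 185.20 = 13.82 mol
n/ν for X = 20.99/3 = 6.997
n/ν for Q = 13.82/3 = 4.607
Smallest n/ν is Q → limiting reagent.
n(T) produced = (2/3) × 13.82 = 9.213 mol
Step 2:
n(T) available = 9.213 mol
n(G) = 1560 / 148.00 = 10.54 mol
n/ν for T = 9.213/3 = 3.071
n/ν for G = 10.54/3 = 3.513
Smallest n/ν is T → limiting reagent.
n(D) = (3/3) × 9.213 = 9.213 mol
mass = 9.213 × 642.10 = 5916 g

5920 g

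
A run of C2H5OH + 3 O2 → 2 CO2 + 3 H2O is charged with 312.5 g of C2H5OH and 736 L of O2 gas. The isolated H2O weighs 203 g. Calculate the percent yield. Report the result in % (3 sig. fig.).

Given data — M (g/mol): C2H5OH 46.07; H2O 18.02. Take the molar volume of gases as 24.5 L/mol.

n(C2H5OH) = 312.5 / 46.07 = 6.783 mol
n(O2) = 736.0 / 24.5 = 30.04 mol
n/ν for C2H5OH = 6.783/1 = 6.783
n/ν for O2 = 30.04/3 = 10.01
Smallest n/ν is C2H5OH → limiting reagent.
theoretical n(H2O) = (3/1) × 6.783 = 20.35 mol → 366.7 g
% yield = 203 / 366.7 × 100 = 55.36 %

55.4 %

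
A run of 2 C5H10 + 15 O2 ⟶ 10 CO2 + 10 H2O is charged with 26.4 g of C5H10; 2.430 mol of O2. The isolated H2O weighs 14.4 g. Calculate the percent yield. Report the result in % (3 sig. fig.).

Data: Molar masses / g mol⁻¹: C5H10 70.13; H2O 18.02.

49.3 %

n(C5H10) = 26.40 / 70.13 = 0.3764 mol
n(O2) = 2.430 mol
n/ν → C5H10: 0.1882, O2: 0.1620; O2 is limiting.
theoretical n(H2O) = (10/15) × 2.430 = 1.620 mol → 29.19 g
% yield = 14.4 / 29.19 × 100 = 49.33 %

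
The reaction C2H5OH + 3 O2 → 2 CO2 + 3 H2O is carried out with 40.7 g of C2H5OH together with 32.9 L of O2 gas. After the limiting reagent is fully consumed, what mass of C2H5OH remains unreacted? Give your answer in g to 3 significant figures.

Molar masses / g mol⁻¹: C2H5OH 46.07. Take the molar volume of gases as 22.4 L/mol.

n(C2H5OH) = 40.70 / 46.07 = 0.8834 mol
n(O2) = 32.90 / 22.4 = 1.469 mol
n/ν for C2H5OH = 0.8834/1 = 0.8834
n/ν for O2 = 1.469/3 = 0.4897
Smallest n/ν is O2 → limiting reagent.
C2H5OH consumed = (1/3) × 1.469 = 0.4897 mol
C2H5OH remaining = 0.8834 − 0.4897 = 0.3937 mol
mass = 0.3937 × 46.07 = 18.14 g

18.1 g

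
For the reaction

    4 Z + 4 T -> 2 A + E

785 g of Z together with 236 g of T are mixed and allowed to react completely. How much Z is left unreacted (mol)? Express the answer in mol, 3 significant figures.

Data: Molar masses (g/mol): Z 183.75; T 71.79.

n(Z) = 785.0 / 183.75 = 4.272 mol
n(T) = 236.0 / 71.79 = 3.287 mol
n/ν → Z: 1.068, T: 0.8218; T is limiting.
Z consumed = (4/4) × 3.287 = 3.287 mol
Z remaining = 4.272 − 3.287 = 0.9850 mol

0.985 mol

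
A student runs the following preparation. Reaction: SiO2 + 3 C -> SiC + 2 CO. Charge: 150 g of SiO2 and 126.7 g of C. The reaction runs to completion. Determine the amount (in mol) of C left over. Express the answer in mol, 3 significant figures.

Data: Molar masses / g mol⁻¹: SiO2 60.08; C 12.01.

n(SiO2) = 150.0 / 60.08 = 2.497 mol
n(C) = 126.7 / 12.01 = 10.55 mol
n/ν for SiO2 = 2.497/1 = 2.497
n/ν for C = 10.55/3 = 3.517
Smallest n/ν is SiO2 → limiting reagent.
C consumed = (3/1) × 2.497 = 7.491 mol
C remaining = 10.55 − 7.491 = 3.059 mol

3.06 mol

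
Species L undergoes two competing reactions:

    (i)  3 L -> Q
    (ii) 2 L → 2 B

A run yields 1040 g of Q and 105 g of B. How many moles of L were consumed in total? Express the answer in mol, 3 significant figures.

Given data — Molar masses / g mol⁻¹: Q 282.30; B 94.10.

n(Q) = 1040 / 282.30 = 3.684 mol
n(B) = 105 / 94.10 = 1.116 mol
n(L) via (i) = (3/1)×3.684 = 11.05 mol
n(L) via (ii) = (2/2)×1.116 = 1.116 mol
total n(L) = 11.05 + 1.116 = 12.17 mol

12.2 mol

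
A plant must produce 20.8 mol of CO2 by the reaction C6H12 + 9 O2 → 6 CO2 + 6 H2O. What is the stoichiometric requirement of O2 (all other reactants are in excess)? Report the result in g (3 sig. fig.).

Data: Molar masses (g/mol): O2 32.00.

998 g

n(CO2) = 20.80 mol
n(O2) = (9/6) × 20.80 = 31.20 mol
mass = 31.20 × 32.00 = 998.4 g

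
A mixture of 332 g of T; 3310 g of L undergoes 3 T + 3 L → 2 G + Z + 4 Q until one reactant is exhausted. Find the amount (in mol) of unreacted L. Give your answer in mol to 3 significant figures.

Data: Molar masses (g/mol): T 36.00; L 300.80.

n(T) = 332.0 / 36.00 = 9.222 mol
n(L) = 3310 / 300.80 = 11.00 mol
n/ν → T: 3.074, L: 3.667; T is limiting.
L consumed = (3/3) × 9.222 = 9.222 mol
L remaining = 11.00 − 9.222 = 1.778 mol

1.78 mol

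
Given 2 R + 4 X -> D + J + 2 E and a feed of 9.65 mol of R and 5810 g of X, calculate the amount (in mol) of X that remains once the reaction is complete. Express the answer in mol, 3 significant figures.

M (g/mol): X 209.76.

8.40 mol

n(R) = 9.650 mol
n(X) = 5810 / 209.76 = 27.70 mol
n/ν → R: 4.825, X: 6.925; R is limiting.
X consumed = (4/2) × 9.650 = 19.30 mol
X remaining = 27.70 − 19.30 = 8.400 mol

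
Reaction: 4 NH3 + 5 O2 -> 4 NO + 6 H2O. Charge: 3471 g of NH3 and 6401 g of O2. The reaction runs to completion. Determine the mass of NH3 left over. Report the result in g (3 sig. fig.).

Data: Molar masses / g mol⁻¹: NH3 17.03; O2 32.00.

746 g

n(NH3) = 3471 / 17.03 = 203.8 mol
n(O2) = 6401 / 32.00 = 200.0 mol
n/ν → NH3: 50.95, O2: 40.00; O2 is limiting.
NH3 consumed = (4/5) × 200.0 = 160.0 mol
NH3 remaining = 203.8 − 160.0 = 43.80 mol
mass = 43.80 × 17.03 = 745.9 g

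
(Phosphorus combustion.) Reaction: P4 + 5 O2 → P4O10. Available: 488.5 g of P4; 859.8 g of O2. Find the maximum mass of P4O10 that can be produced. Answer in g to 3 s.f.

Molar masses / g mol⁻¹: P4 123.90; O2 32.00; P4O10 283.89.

1120 g

n(P4) = 488.5 / 123.90 = 3.943 mol
n(O2) = 859.8 / 32.00 = 26.87 mol
n/ν for P4 = 3.943/1 = 3.943
n/ν for O2 = 26.87/5 = 5.374
Smallest n/ν is P4 → limiting reagent.
n(P4O10) = (1/1) × 3.943 = 3.943 mol
mass = 3.943 × 283.89 = 1119 g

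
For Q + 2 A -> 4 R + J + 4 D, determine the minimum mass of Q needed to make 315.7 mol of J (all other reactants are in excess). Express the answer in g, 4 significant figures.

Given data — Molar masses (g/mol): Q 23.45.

n(J) = 315.7 mol
n(Q) = (1/1) × 315.7 = 315.7 mol
mass = 315.7 × 23.45 = 7403 g

7403 g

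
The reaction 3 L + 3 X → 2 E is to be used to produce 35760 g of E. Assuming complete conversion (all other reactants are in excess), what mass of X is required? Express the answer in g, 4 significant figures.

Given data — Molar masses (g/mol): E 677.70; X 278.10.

n(E) = 35760 / 677.70 = 52.77 mol
n(X) = (3/2) × 52.77 = 79.16 mol
mass = 79.16 × 278.10 = 22010 g

22010 g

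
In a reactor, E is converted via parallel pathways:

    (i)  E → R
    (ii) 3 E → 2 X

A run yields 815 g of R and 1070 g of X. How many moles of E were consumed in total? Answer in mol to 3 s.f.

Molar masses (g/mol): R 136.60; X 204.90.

n(R) = 815 / 136.60 = 5.966 mol
n(X) = 1070 / 204.90 = 5.222 mol
n(E) via (i) = (1/1)×5.966 = 5.966 mol
n(E) via (ii) = (3/2)×5.222 = 7.833 mol
total n(E) = 5.966 + 7.833 = 13.80 mol

13.8 mol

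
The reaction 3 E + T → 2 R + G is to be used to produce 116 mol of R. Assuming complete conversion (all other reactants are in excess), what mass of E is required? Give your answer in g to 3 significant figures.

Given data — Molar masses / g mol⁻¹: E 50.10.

8720 g

n(R) = 116.0 mol
n(E) = (3/2) × 116.0 = 174.0 mol
mass = 174.0 × 50.10 = 8717 g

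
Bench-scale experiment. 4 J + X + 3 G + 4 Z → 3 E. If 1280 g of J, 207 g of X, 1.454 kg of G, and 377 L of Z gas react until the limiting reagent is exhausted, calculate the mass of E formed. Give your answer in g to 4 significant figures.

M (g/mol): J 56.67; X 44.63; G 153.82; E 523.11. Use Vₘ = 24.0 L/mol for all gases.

n(J) = 1280 / 56.67 = 22.59 mol
n(X) = 207.0 / 44.63 = 4.638 mol
n(G) = 1.454×1000 / 153.82 = 9.453 mol
n(Z) = 377.0 / 24.0 = 15.71 mol
n/ν → J: 5.648, X: 4.638, G: 3.151, Z: 3.928; G is limiting.
n(E) = (3/3) × 9.453 = 9.453 mol
mass = 9.453 × 523.11 = 4945 g

4945 g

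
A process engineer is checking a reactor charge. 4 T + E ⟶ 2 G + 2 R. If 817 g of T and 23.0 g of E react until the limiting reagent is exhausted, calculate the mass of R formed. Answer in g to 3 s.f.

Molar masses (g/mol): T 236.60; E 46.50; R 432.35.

428 g

n(T) = 817.0 / 236.60 = 3.453 mol
n(E) = 23.00 / 46.50 = 0.4946 mol
n/ν for T = 3.453/4 = 0.8633
n/ν for E = 0.4946/1 = 0.4946
Smallest n/ν is E → limiting reagent.
n(R) = (2/1) × 0.4946 = 0.9892 mol
mass = 0.9892 × 432.35 = 427.7 g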